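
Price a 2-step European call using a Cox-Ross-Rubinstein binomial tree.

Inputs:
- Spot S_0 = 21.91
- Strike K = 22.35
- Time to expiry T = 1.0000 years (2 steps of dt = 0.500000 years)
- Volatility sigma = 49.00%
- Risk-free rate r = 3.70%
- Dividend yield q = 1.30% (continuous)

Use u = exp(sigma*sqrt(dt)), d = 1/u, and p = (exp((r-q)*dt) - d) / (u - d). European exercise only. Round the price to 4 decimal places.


Answer: Price = V(0,0) = 3.8476

Derivation:
dt = T/N = 0.500000
u = exp(sigma*sqrt(dt)) = 1.414084; d = 1/u = 0.707171
p = (exp((r-q)*dt) - d) / (u - d) = 0.431313
Discount per step: exp(-r*dt) = 0.981670
Stock lattice S(k, i) with i counting down-moves:
  k=0: S(0,0) = 21.9100
  k=1: S(1,0) = 30.9826; S(1,1) = 15.4941
  k=2: S(2,0) = 43.8120; S(2,1) = 21.9100; S(2,2) = 10.9570
Terminal payoffs V(N, i) = max(S_T - K, 0):
  V(2,0) = 21.462002; V(2,1) = 0.000000; V(2,2) = 0.000000
Backward induction: V(k, i) = exp(-r*dt) * [p * V(k+1, i) + (1-p) * V(k+1, i+1)].
  V(1,0) = exp(-r*dt) * [p*21.462002 + (1-p)*0.000000] = 9.087167
  V(1,1) = exp(-r*dt) * [p*0.000000 + (1-p)*0.000000] = 0.000000
  V(0,0) = exp(-r*dt) * [p*9.087167 + (1-p)*0.000000] = 3.847572


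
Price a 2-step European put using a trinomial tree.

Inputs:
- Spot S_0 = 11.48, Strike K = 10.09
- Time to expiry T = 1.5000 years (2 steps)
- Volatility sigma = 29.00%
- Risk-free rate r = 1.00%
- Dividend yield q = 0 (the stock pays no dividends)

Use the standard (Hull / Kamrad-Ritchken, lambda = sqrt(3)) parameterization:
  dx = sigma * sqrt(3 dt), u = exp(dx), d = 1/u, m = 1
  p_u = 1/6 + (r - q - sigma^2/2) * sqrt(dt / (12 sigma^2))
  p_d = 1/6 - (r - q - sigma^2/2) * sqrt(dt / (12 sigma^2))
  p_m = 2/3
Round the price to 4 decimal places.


dt = T/N = 0.750000; dx = sigma*sqrt(3*dt) = 0.435000
u = exp(dx) = 1.544963; d = 1/u = 0.647265
p_u = 0.139037, p_m = 0.666667, p_d = 0.194296
Discount per step: exp(-r*dt) = 0.992528
Stock lattice S(k, j) with j the centered position index:
  k=0: S(0,+0) = 11.4800
  k=1: S(1,-1) = 7.4306; S(1,+0) = 11.4800; S(1,+1) = 17.7362
  k=2: S(2,-2) = 4.8096; S(2,-1) = 7.4306; S(2,+0) = 11.4800; S(2,+1) = 17.7362; S(2,+2) = 27.4017
Terminal payoffs V(N, j) = max(K - S_T, 0):
  V(2,-2) = 5.280436; V(2,-1) = 2.659402; V(2,+0) = 0.000000; V(2,+1) = 0.000000; V(2,+2) = 0.000000
Backward induction: V(k, j) = exp(-r*dt) * [p_u * V(k+1, j+1) + p_m * V(k+1, j) + p_d * V(k+1, j-1)]
  V(1,-1) = exp(-r*dt) * [p_u*0.000000 + p_m*2.659402 + p_d*5.280436] = 2.777989
  V(1,+0) = exp(-r*dt) * [p_u*0.000000 + p_m*0.000000 + p_d*2.659402] = 0.512850
  V(1,+1) = exp(-r*dt) * [p_u*0.000000 + p_m*0.000000 + p_d*0.000000] = 0.000000
  V(0,+0) = exp(-r*dt) * [p_u*0.000000 + p_m*0.512850 + p_d*2.777989] = 0.875065

Answer: Price = V(0,0) = 0.8751


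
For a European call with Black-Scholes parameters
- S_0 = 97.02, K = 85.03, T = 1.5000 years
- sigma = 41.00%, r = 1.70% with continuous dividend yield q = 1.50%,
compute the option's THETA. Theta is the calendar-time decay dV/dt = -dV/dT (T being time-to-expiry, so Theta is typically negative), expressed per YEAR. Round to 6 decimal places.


Answer: Theta = -5.254834

Derivation:
d1 = 0.5197458920; d2 = 0.0176004947
phi(d1) = 0.3485385530; exp(-qT) = 0.9777512372; exp(-rT) = 0.9748223790
Theta = -S*exp(-qT)*phi(d1)*sigma/(2*sqrt(T)) - r*K*exp(-rT)*N(d2) + q*S*exp(-qT)*N(d1)
N(d1) = 0.6983796519; N(d2) = 0.5070212190; sqrt(T) = 1.2247448714
Term 1 = -97.0200 * 0.9777512372 * 0.3485385530 * 0.4100 / (2 * 1.2247448714) = -5.5341216287
Term 2 = -0.0170 * 85.0300 * 0.9748223790 * 0.5070212190 = -0.7144514570
Term 3 = 0.0150 * 97.0200 * 0.9777512372 * 0.6983796519 = 0.9937393349
Theta = -5.5341216287 + (-0.7144514570) + (0.9937393349) = -5.254834


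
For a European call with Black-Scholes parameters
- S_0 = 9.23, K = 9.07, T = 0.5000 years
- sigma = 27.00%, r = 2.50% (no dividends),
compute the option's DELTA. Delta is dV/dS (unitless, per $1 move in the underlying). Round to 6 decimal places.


Answer: Delta = 0.599682

Derivation:
d1 = 0.2525250346; d2 = 0.0616062037
phi(d1) = 0.3864228744; exp(-qT) = 1.0000000000; exp(-rT) = 0.9875778005
N(d1) = 0.5996823669
Delta = exp(-qT) * N(d1) = 1.0000000000 * 0.5996823669 = 0.599682


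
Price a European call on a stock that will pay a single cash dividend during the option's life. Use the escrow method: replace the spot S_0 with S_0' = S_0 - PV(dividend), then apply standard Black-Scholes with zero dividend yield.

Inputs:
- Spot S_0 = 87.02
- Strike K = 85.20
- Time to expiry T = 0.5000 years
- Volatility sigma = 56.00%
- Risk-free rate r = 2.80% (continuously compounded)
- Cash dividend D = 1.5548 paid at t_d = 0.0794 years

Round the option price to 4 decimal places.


PV(D) = D * exp(-r * t_d) = 1.5548 * 0.99777927 = 1.55134721
S_0' = S_0 - PV(D) = 87.0200 - 1.55134721 = 85.46865279
d1 = (ln(S_0'/K) + (r + sigma^2/2)*T) / (sigma*sqrt(T)) = 0.24129575
d2 = d1 - sigma*sqrt(T) = -0.15468405
exp(-rT) = 0.98609754
N(d1) = 0.59533705; N(d2) = 0.43853520
C = S_0' * N(d1) - K * exp(-rT) * N(d2) = 85.46865279 * 0.59533705 - 85.2000 * 0.98609754 * 0.43853520 = 14.0389

Answer: Price = 14.0389


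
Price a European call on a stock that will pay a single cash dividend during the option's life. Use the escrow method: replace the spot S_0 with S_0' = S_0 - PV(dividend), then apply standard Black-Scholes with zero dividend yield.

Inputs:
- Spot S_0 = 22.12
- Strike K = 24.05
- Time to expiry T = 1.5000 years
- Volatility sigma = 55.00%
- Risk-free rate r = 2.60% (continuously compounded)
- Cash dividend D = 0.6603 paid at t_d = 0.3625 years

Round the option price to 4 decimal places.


PV(D) = D * exp(-r * t_d) = 0.6603 * 0.99061928 = 0.65410591
S_0' = S_0 - PV(D) = 22.1200 - 0.65410591 = 21.46589409
d1 = (ln(S_0'/K) + (r + sigma^2/2)*T) / (sigma*sqrt(T)) = 0.22595483
d2 = d1 - sigma*sqrt(T) = -0.44765485
exp(-rT) = 0.96175071
N(d1) = 0.58938172; N(d2) = 0.32720115
C = S_0' * N(d1) - K * exp(-rT) * N(d2) = 21.46589409 * 0.58938172 - 24.0500 * 0.96175071 * 0.32720115 = 5.0834

Answer: Price = 5.0834


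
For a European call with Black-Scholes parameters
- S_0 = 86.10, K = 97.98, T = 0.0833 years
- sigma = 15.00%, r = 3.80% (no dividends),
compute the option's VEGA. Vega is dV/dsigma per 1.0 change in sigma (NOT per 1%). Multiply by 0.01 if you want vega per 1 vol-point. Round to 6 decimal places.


d1 = -2.8908269210; d2 = -2.9341195301
phi(d1) = 0.0061127491; exp(-qT) = 1.0000000000; exp(-rT) = 0.9968396046
Vega = S * exp(-qT) * phi(d1) * sqrt(T) = 86.1000 * 1.0000000000 * 0.0061127491 * 0.2886173938 = 0.151902

Answer: Vega = 0.151902


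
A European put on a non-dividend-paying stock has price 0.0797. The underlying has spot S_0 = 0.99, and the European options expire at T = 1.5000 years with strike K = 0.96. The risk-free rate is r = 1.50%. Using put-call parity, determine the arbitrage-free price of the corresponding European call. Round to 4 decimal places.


Answer: Call price = 0.1311

Derivation:
Put-call parity: C - P = S_0 * exp(-qT) - K * exp(-rT).
S_0 * exp(-qT) = 0.9900 * 1.00000000 = 0.99000000
K * exp(-rT) = 0.9600 * 0.97775124 = 0.93864119
C = P + S*exp(-qT) - K*exp(-rT)
C = 0.0797 + 0.99000000 - 0.93864119 = 0.1311


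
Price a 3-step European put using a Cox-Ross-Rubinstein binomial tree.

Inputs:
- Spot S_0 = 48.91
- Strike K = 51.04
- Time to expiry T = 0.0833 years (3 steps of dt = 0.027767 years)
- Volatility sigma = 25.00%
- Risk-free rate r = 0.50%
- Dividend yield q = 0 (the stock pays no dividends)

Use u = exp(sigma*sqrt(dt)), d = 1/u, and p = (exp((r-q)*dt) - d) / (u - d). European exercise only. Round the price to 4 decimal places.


dt = T/N = 0.027767
u = exp(sigma*sqrt(dt)) = 1.042538; d = 1/u = 0.959197
p = (exp((r-q)*dt) - d) / (u - d) = 0.491253
Discount per step: exp(-r*dt) = 0.999861
Stock lattice S(k, i) with i counting down-moves:
  k=0: S(0,0) = 48.9100
  k=1: S(1,0) = 50.9905; S(1,1) = 46.9143
  k=2: S(2,0) = 53.1596; S(2,1) = 48.9100; S(2,2) = 45.0001
  k=3: S(3,0) = 55.4209; S(3,1) = 50.9905; S(3,2) = 46.9143; S(3,3) = 43.1640
Terminal payoffs V(N, i) = max(K - S_T, 0):
  V(3,0) = 0.000000; V(3,1) = 0.049456; V(3,2) = 4.125653; V(3,3) = 7.875997
Backward induction: V(k, i) = exp(-r*dt) * [p * V(k+1, i) + (1-p) * V(k+1, i+1)].
  V(2,0) = exp(-r*dt) * [p*0.000000 + (1-p)*0.049456] = 0.025157
  V(2,1) = exp(-r*dt) * [p*0.049456 + (1-p)*4.125653] = 2.122914
  V(2,2) = exp(-r*dt) * [p*4.125653 + (1-p)*7.875997] = 6.032792
  V(1,0) = exp(-r*dt) * [p*0.025157 + (1-p)*2.122914] = 1.092233
  V(1,1) = exp(-r*dt) * [p*2.122914 + (1-p)*6.032792] = 4.111483
  V(0,0) = exp(-r*dt) * [p*1.092233 + (1-p)*4.111483] = 2.627903

Answer: Price = V(0,0) = 2.6279


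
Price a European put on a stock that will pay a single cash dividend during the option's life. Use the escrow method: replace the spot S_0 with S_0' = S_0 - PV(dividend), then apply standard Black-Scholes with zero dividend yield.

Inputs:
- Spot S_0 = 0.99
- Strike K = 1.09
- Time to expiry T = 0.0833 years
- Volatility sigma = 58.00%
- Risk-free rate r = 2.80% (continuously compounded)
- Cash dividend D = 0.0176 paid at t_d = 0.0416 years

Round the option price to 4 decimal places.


Answer: Price = 0.1409

Derivation:
PV(D) = D * exp(-r * t_d) = 0.0176 * 0.99883588 = 0.01757951
S_0' = S_0 - PV(D) = 0.9900 - 0.01757951 = 0.97242049
d1 = (ln(S_0'/K) + (r + sigma^2/2)*T) / (sigma*sqrt(T)) = -0.58424325
d2 = d1 - sigma*sqrt(T) = -0.75164134
exp(-rT) = 0.99767032
N(-d1) = 0.72047167; N(-d2) = 0.77386661
P = K * exp(-rT) * N(-d2) - S_0' * N(-d1) = 1.0900 * 0.99767032 * 0.77386661 - 0.97242049 * 0.72047167 = 0.1409


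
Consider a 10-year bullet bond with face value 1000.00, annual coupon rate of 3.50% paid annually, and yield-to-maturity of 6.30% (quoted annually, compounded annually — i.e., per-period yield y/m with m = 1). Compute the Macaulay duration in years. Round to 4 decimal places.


Coupon per period c = face * coupon_rate / m = 35.000000
Periods per year m = 1; per-period yield y/m = 0.063000
Number of cashflows N = 10
Cashflows (t years, CF_t, discount factor 1/(1+y/m)^(m*t), PV):
  t = 1.0000: CF_t = 35.000000, DF = 0.940734, PV = 32.925682
  t = 2.0000: CF_t = 35.000000, DF = 0.884980, PV = 30.974301
  t = 3.0000: CF_t = 35.000000, DF = 0.832531, PV = 29.138571
  t = 4.0000: CF_t = 35.000000, DF = 0.783190, PV = 27.411638
  t = 5.0000: CF_t = 35.000000, DF = 0.736773, PV = 25.787054
  t = 6.0000: CF_t = 35.000000, DF = 0.693107, PV = 24.258752
  t = 7.0000: CF_t = 35.000000, DF = 0.652029, PV = 22.821027
  t = 8.0000: CF_t = 35.000000, DF = 0.613386, PV = 21.468511
  t = 9.0000: CF_t = 35.000000, DF = 0.577033, PV = 20.196154
  t = 10.0000: CF_t = 1035.000000, DF = 0.542834, PV = 561.833595
Price P = sum_t PV_t = 796.815285
Macaulay numerator sum_t t * PV_t:
  t * PV_t at t = 1.0000: 32.925682
  t * PV_t at t = 2.0000: 61.948602
  t * PV_t at t = 3.0000: 87.415713
  t * PV_t at t = 4.0000: 109.646552
  t * PV_t at t = 5.0000: 128.935268
  t * PV_t at t = 6.0000: 145.552513
  t * PV_t at t = 7.0000: 159.747192
  t * PV_t at t = 8.0000: 171.748090
  t * PV_t at t = 9.0000: 181.765382
  t * PV_t at t = 10.0000: 5618.335952
Macaulay duration D = (sum_t t * PV_t) / P = 6698.020945 / 796.815285 = 8.405990

Answer: Macaulay duration = 8.4060 years


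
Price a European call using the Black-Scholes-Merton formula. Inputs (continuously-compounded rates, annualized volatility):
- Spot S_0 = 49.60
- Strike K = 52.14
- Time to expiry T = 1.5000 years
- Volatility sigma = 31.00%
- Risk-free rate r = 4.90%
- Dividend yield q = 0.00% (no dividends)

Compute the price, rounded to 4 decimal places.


Answer: Price = 7.9724

Derivation:
d1 = (ln(S/K) + (r - q + 0.5*sigma^2) * T) / (sigma * sqrt(T)) = 0.25188505
d2 = d1 - sigma * sqrt(T) = -0.12778586
exp(-rT) = 0.92913615; exp(-qT) = 1.00000000
C = S_0 * exp(-qT) * N(d1) - K * exp(-rT) * N(d2)
N(d1) = 0.59943504; N(d2) = 0.44915922
C = 49.6000 * 1.00000000 * 0.59943504 - 52.1400 * 0.92913615 * 0.44915922 = 7.9724


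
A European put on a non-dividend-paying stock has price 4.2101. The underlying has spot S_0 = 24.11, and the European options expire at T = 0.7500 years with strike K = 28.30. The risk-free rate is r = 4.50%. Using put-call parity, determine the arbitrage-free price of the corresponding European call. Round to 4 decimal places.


Put-call parity: C - P = S_0 * exp(-qT) - K * exp(-rT).
S_0 * exp(-qT) = 24.1100 * 1.00000000 = 24.11000000
K * exp(-rT) = 28.3000 * 0.96681318 = 27.36081293
C = P + S*exp(-qT) - K*exp(-rT)
C = 4.2101 + 24.11000000 - 27.36081293 = 0.9593

Answer: Call price = 0.9593


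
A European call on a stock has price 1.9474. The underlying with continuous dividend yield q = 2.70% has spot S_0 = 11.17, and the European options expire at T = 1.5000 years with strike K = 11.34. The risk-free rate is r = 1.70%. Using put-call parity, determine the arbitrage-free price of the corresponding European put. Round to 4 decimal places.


Answer: Put price = 2.2752

Derivation:
Put-call parity: C - P = S_0 * exp(-qT) - K * exp(-rT).
S_0 * exp(-qT) = 11.1700 * 0.96030916 = 10.72665337
K * exp(-rT) = 11.3400 * 0.97482238 = 11.05448578
P = C - S*exp(-qT) + K*exp(-rT)
P = 1.9474 - 10.72665337 + 11.05448578 = 2.2752


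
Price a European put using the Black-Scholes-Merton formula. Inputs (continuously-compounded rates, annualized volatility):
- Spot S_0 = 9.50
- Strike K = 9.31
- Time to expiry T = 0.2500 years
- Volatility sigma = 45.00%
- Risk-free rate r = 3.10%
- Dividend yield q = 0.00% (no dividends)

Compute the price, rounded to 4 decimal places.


Answer: Price = 0.7147

Derivation:
d1 = (ln(S/K) + (r - q + 0.5*sigma^2) * T) / (sigma * sqrt(T)) = 0.23673425
d2 = d1 - sigma * sqrt(T) = 0.01173425
exp(-rT) = 0.99227995; exp(-qT) = 1.00000000
P = K * exp(-rT) * N(-d2) - S_0 * exp(-qT) * N(-d1)
N(-d1) = 0.40643148; N(-d2) = 0.49531882
P = 9.3100 * 0.99227995 * 0.49531882 - 9.5000 * 1.00000000 * 0.40643148 = 0.7147


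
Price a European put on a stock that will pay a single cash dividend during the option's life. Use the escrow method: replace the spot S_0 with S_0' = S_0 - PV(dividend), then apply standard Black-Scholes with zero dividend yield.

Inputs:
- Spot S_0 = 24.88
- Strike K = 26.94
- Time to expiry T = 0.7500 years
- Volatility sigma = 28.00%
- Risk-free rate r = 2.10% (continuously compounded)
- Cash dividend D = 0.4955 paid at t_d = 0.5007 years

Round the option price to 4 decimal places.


PV(D) = D * exp(-r * t_d) = 0.4955 * 0.98954039 = 0.49031726
S_0' = S_0 - PV(D) = 24.8800 - 0.49031726 = 24.38968274
d1 = (ln(S_0'/K) + (r + sigma^2/2)*T) / (sigma*sqrt(T)) = -0.22393754
d2 = d1 - sigma*sqrt(T) = -0.46642465
exp(-rT) = 0.98437338
N(-d1) = 0.58859705; N(-d2) = 0.67954421
P = K * exp(-rT) * N(-d2) - S_0' * N(-d1) = 26.9400 * 0.98437338 * 0.67954421 - 24.38968274 * 0.58859705 = 3.6652

Answer: Price = 3.6652


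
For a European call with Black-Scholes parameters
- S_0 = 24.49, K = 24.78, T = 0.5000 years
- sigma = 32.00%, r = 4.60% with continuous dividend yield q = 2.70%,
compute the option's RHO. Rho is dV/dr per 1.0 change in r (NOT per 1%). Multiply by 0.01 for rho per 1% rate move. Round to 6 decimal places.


Answer: Rho = 5.460630

Derivation:
d1 = 0.1030961456; d2 = -0.1231780244
phi(d1) = 0.3968277622; exp(-qT) = 0.9865907163; exp(-rT) = 0.9772624838
N(d2) = 0.4509830635
Rho = K*T*exp(-rT)*N(d2) = 24.7800 * 0.5000 * 0.9772624838 * 0.4509830635 = 5.460630


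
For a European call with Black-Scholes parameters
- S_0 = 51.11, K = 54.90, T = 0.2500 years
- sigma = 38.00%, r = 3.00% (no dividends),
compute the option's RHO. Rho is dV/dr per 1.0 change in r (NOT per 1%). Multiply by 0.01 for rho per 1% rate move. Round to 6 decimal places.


Answer: Rho = 4.534431

Derivation:
d1 = -0.2420167144; d2 = -0.4320167144
phi(d1) = 0.3874282618; exp(-qT) = 1.0000000000; exp(-rT) = 0.9925280548
N(d2) = 0.3328646326
Rho = K*T*exp(-rT)*N(d2) = 54.9000 * 0.2500 * 0.9925280548 * 0.3328646326 = 4.534431


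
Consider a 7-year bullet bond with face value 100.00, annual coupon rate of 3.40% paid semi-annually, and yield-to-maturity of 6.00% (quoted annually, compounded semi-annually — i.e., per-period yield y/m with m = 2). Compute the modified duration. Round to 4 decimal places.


Coupon per period c = face * coupon_rate / m = 1.700000
Periods per year m = 2; per-period yield y/m = 0.030000
Number of cashflows N = 14
Cashflows (t years, CF_t, discount factor 1/(1+y/m)^(m*t), PV):
  t = 0.5000: CF_t = 1.700000, DF = 0.970874, PV = 1.650485
  t = 1.0000: CF_t = 1.700000, DF = 0.942596, PV = 1.602413
  t = 1.5000: CF_t = 1.700000, DF = 0.915142, PV = 1.555741
  t = 2.0000: CF_t = 1.700000, DF = 0.888487, PV = 1.510428
  t = 2.5000: CF_t = 1.700000, DF = 0.862609, PV = 1.466435
  t = 3.0000: CF_t = 1.700000, DF = 0.837484, PV = 1.423723
  t = 3.5000: CF_t = 1.700000, DF = 0.813092, PV = 1.382256
  t = 4.0000: CF_t = 1.700000, DF = 0.789409, PV = 1.341996
  t = 4.5000: CF_t = 1.700000, DF = 0.766417, PV = 1.302908
  t = 5.0000: CF_t = 1.700000, DF = 0.744094, PV = 1.264960
  t = 5.5000: CF_t = 1.700000, DF = 0.722421, PV = 1.228116
  t = 6.0000: CF_t = 1.700000, DF = 0.701380, PV = 1.192346
  t = 6.5000: CF_t = 1.700000, DF = 0.680951, PV = 1.157617
  t = 7.0000: CF_t = 101.700000, DF = 0.661118, PV = 67.235681
Price P = sum_t PV_t = 85.315105
First compute Macaulay numerator sum_t t * PV_t:
  t * PV_t at t = 0.5000: 0.825243
  t * PV_t at t = 1.0000: 1.602413
  t * PV_t at t = 1.5000: 2.333611
  t * PV_t at t = 2.0000: 3.020856
  t * PV_t at t = 2.5000: 3.666087
  t * PV_t at t = 3.0000: 4.271170
  t * PV_t at t = 3.5000: 4.837894
  t * PV_t at t = 4.0000: 5.367983
  t * PV_t at t = 4.5000: 5.863088
  t * PV_t at t = 5.0000: 6.324798
  t * PV_t at t = 5.5000: 6.754639
  t * PV_t at t = 6.0000: 7.154075
  t * PV_t at t = 6.5000: 7.524512
  t * PV_t at t = 7.0000: 470.649766
Macaulay duration D = 530.196136 / 85.315105 = 6.214563
Modified duration = D / (1 + y/m) = 6.214563 / (1 + 0.030000) = 6.033557

Answer: Modified duration = 6.0336


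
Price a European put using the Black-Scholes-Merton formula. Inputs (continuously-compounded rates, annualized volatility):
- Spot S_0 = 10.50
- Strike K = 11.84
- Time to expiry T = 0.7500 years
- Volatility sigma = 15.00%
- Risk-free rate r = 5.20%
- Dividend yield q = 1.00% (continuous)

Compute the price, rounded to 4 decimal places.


Answer: Price = 1.1737

Derivation:
d1 = (ln(S/K) + (r - q + 0.5*sigma^2) * T) / (sigma * sqrt(T)) = -0.61715566
d2 = d1 - sigma * sqrt(T) = -0.74705947
exp(-rT) = 0.96175071; exp(-qT) = 0.99252805
P = K * exp(-rT) * N(-d2) - S_0 * exp(-qT) * N(-d1)
N(-d1) = 0.73143397; N(-d2) = 0.77248617
P = 11.8400 * 0.96175071 * 0.77248617 - 10.5000 * 0.99252805 * 0.73143397 = 1.1737


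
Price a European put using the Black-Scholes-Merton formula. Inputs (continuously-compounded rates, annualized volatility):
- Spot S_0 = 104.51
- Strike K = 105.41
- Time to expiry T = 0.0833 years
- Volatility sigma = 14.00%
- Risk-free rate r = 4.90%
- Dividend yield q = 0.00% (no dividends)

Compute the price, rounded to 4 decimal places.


d1 = (ln(S/K) + (r - q + 0.5*sigma^2) * T) / (sigma * sqrt(T)) = -0.09099312
d2 = d1 - sigma * sqrt(T) = -0.13139956
exp(-rT) = 0.99592662; exp(-qT) = 1.00000000
P = K * exp(-rT) * N(-d2) - S_0 * exp(-qT) * N(-d1)
N(-d1) = 0.53625097; N(-d2) = 0.55227038
P = 105.4100 * 0.99592662 * 0.55227038 - 104.5100 * 1.00000000 * 0.53625097 = 1.9341

Answer: Price = 1.9341


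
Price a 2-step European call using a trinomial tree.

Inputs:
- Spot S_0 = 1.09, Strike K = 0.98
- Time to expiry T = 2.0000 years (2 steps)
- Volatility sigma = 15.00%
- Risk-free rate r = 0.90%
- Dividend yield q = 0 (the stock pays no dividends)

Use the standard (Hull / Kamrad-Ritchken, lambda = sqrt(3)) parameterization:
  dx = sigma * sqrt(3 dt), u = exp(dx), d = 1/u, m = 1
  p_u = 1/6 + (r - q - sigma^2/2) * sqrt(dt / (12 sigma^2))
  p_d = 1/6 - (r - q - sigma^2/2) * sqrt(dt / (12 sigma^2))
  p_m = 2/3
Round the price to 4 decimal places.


dt = T/N = 1.000000; dx = sigma*sqrt(3*dt) = 0.259808
u = exp(dx) = 1.296681; d = 1/u = 0.771200
p_u = 0.162337, p_m = 0.666667, p_d = 0.170997
Discount per step: exp(-r*dt) = 0.991040
Stock lattice S(k, j) with j the centered position index:
  k=0: S(0,+0) = 1.0900
  k=1: S(1,-1) = 0.8406; S(1,+0) = 1.0900; S(1,+1) = 1.4134
  k=2: S(2,-2) = 0.6483; S(2,-1) = 0.8406; S(2,+0) = 1.0900; S(2,+1) = 1.4134; S(2,+2) = 1.8327
Terminal payoffs V(N, j) = max(S_T - K, 0):
  V(2,-2) = 0.000000; V(2,-1) = 0.000000; V(2,+0) = 0.110000; V(2,+1) = 0.433382; V(2,+2) = 0.852705
Backward induction: V(k, j) = exp(-r*dt) * [p_u * V(k+1, j+1) + p_m * V(k+1, j) + p_d * V(k+1, j-1)]
  V(1,-1) = exp(-r*dt) * [p_u*0.110000 + p_m*0.000000 + p_d*0.000000] = 0.017697
  V(1,+0) = exp(-r*dt) * [p_u*0.433382 + p_m*0.110000 + p_d*0.000000] = 0.142400
  V(1,+1) = exp(-r*dt) * [p_u*0.852705 + p_m*0.433382 + p_d*0.110000] = 0.442159
  V(0,+0) = exp(-r*dt) * [p_u*0.442159 + p_m*0.142400 + p_d*0.017697] = 0.168217

Answer: Price = V(0,0) = 0.1682


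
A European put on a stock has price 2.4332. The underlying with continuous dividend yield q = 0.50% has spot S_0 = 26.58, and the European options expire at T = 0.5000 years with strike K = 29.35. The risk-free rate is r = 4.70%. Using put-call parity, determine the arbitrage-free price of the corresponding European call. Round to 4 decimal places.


Put-call parity: C - P = S_0 * exp(-qT) - K * exp(-rT).
S_0 * exp(-qT) = 26.5800 * 0.99750312 = 26.51363299
K * exp(-rT) = 29.3500 * 0.97677397 = 28.66831616
C = P + S*exp(-qT) - K*exp(-rT)
C = 2.4332 + 26.51363299 - 28.66831616 = 0.2785

Answer: Call price = 0.2785


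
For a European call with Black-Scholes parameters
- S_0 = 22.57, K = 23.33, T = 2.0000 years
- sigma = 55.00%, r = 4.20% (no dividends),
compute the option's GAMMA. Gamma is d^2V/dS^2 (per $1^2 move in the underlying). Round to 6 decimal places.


d1 = 0.4543244698; d2 = -0.3234929895
phi(d1) = 0.3598226905; exp(-qT) = 1.0000000000; exp(-rT) = 0.9194312561
Gamma = exp(-qT) * phi(d1) / (S * sigma * sqrt(T)) = 1.0000000000 * 0.3598226905 / (22.5700 * 0.5500 * 1.4142135624) = 0.020496

Answer: Gamma = 0.020496


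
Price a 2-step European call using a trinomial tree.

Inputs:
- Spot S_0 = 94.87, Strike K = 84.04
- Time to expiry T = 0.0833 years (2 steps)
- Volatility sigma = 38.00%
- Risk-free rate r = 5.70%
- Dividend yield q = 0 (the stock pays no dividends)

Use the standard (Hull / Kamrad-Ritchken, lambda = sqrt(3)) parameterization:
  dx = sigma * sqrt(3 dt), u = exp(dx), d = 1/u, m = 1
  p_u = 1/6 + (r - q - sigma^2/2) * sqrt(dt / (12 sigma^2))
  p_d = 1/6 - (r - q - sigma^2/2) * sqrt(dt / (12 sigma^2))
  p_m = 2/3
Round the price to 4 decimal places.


dt = T/N = 0.041650; dx = sigma*sqrt(3*dt) = 0.134323
u = exp(dx) = 1.143763; d = 1/u = 0.874307
p_u = 0.164310, p_m = 0.666667, p_d = 0.169023
Discount per step: exp(-r*dt) = 0.997629
Stock lattice S(k, j) with j the centered position index:
  k=0: S(0,+0) = 94.8700
  k=1: S(1,-1) = 82.9455; S(1,+0) = 94.8700; S(1,+1) = 108.5088
  k=2: S(2,-2) = 72.5199; S(2,-1) = 82.9455; S(2,+0) = 94.8700; S(2,+1) = 108.5088; S(2,+2) = 124.1083
Terminal payoffs V(N, j) = max(S_T - K, 0):
  V(2,-2) = 0.000000; V(2,-1) = 0.000000; V(2,+0) = 10.830000; V(2,+1) = 24.468765; V(2,+2) = 40.068274
Backward induction: V(k, j) = exp(-r*dt) * [p_u * V(k+1, j+1) + p_m * V(k+1, j) + p_d * V(k+1, j-1)]
  V(1,-1) = exp(-r*dt) * [p_u*10.830000 + p_m*0.000000 + p_d*0.000000] = 1.775259
  V(1,+0) = exp(-r*dt) * [p_u*24.468765 + p_m*10.830000 + p_d*0.000000] = 11.213812
  V(1,+1) = exp(-r*dt) * [p_u*40.068274 + p_m*24.468765 + p_d*10.830000] = 24.668021
  V(0,+0) = exp(-r*dt) * [p_u*24.668021 + p_m*11.213812 + p_d*1.775259] = 11.801090

Answer: Price = V(0,0) = 11.8011


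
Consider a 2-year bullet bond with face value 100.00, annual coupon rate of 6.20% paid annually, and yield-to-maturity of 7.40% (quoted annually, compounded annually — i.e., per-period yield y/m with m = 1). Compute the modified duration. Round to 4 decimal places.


Answer: Modified duration = 1.8073

Derivation:
Coupon per period c = face * coupon_rate / m = 6.200000
Periods per year m = 1; per-period yield y/m = 0.074000
Number of cashflows N = 2
Cashflows (t years, CF_t, discount factor 1/(1+y/m)^(m*t), PV):
  t = 1.0000: CF_t = 6.200000, DF = 0.931099, PV = 5.772812
  t = 2.0000: CF_t = 106.200000, DF = 0.866945, PV = 92.069536
Price P = sum_t PV_t = 97.842348
First compute Macaulay numerator sum_t t * PV_t:
  t * PV_t at t = 1.0000: 5.772812
  t * PV_t at t = 2.0000: 184.139072
Macaulay duration D = 189.911884 / 97.842348 = 1.940999
Modified duration = D / (1 + y/m) = 1.940999 / (1 + 0.074000) = 1.807261


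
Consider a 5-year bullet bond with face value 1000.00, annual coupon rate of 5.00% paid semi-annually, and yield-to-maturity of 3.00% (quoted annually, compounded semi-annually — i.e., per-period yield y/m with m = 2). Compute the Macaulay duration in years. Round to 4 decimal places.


Answer: Macaulay duration = 4.5121 years

Derivation:
Coupon per period c = face * coupon_rate / m = 25.000000
Periods per year m = 2; per-period yield y/m = 0.015000
Number of cashflows N = 10
Cashflows (t years, CF_t, discount factor 1/(1+y/m)^(m*t), PV):
  t = 0.5000: CF_t = 25.000000, DF = 0.985222, PV = 24.630542
  t = 1.0000: CF_t = 25.000000, DF = 0.970662, PV = 24.266544
  t = 1.5000: CF_t = 25.000000, DF = 0.956317, PV = 23.907925
  t = 2.0000: CF_t = 25.000000, DF = 0.942184, PV = 23.554606
  t = 2.5000: CF_t = 25.000000, DF = 0.928260, PV = 23.206508
  t = 3.0000: CF_t = 25.000000, DF = 0.914542, PV = 22.863555
  t = 3.5000: CF_t = 25.000000, DF = 0.901027, PV = 22.525670
  t = 4.0000: CF_t = 25.000000, DF = 0.887711, PV = 22.192778
  t = 4.5000: CF_t = 25.000000, DF = 0.874592, PV = 21.864806
  t = 5.0000: CF_t = 1025.000000, DF = 0.861667, PV = 883.208913
Price P = sum_t PV_t = 1092.221846
Macaulay numerator sum_t t * PV_t:
  t * PV_t at t = 0.5000: 12.315271
  t * PV_t at t = 1.0000: 24.266544
  t * PV_t at t = 1.5000: 35.861887
  t * PV_t at t = 2.0000: 47.109212
  t * PV_t at t = 2.5000: 58.016270
  t * PV_t at t = 3.0000: 68.590664
  t * PV_t at t = 3.5000: 78.839844
  t * PV_t at t = 4.0000: 88.771112
  t * PV_t at t = 4.5000: 98.391627
  t * PV_t at t = 5.0000: 4416.044563
Macaulay duration D = (sum_t t * PV_t) / P = 4928.206994 / 1092.221846 = 4.512093


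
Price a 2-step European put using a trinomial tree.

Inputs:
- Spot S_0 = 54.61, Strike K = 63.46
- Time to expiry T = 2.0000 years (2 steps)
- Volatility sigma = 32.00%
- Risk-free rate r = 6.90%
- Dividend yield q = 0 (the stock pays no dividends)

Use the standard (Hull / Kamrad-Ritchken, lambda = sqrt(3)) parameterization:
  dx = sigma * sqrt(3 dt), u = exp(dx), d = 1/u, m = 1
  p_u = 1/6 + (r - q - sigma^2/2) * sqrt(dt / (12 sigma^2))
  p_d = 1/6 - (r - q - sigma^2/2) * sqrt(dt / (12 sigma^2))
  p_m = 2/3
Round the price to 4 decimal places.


Answer: Price = V(0,0) = 10.3612

Derivation:
dt = T/N = 1.000000; dx = sigma*sqrt(3*dt) = 0.554256
u = exp(dx) = 1.740646; d = 1/u = 0.574499
p_u = 0.182724, p_m = 0.666667, p_d = 0.150609
Discount per step: exp(-r*dt) = 0.933327
Stock lattice S(k, j) with j the centered position index:
  k=0: S(0,+0) = 54.6100
  k=1: S(1,-1) = 31.3734; S(1,+0) = 54.6100; S(1,+1) = 95.0567
  k=2: S(2,-2) = 18.0240; S(2,-1) = 31.3734; S(2,+0) = 54.6100; S(2,+1) = 95.0567; S(2,+2) = 165.4600
Terminal payoffs V(N, j) = max(K - S_T, 0):
  V(2,-2) = 45.435995; V(2,-1) = 32.086589; V(2,+0) = 8.850000; V(2,+1) = 0.000000; V(2,+2) = 0.000000
Backward induction: V(k, j) = exp(-r*dt) * [p_u * V(k+1, j+1) + p_m * V(k+1, j) + p_d * V(k+1, j-1)]
  V(1,-1) = exp(-r*dt) * [p_u*8.850000 + p_m*32.086589 + p_d*45.435995] = 27.860962
  V(1,+0) = exp(-r*dt) * [p_u*0.000000 + p_m*8.850000 + p_d*32.086589] = 10.016959
  V(1,+1) = exp(-r*dt) * [p_u*0.000000 + p_m*0.000000 + p_d*8.850000] = 1.244022
  V(0,+0) = exp(-r*dt) * [p_u*1.244022 + p_m*10.016959 + p_d*27.860962] = 10.361233


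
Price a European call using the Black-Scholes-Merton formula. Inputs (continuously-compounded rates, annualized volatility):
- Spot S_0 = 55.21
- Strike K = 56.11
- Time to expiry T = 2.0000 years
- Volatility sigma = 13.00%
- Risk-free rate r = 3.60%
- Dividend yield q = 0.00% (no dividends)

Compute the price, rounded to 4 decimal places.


d1 = (ln(S/K) + (r - q + 0.5*sigma^2) * T) / (sigma * sqrt(T)) = 0.39559930
d2 = d1 - sigma * sqrt(T) = 0.21175154
exp(-rT) = 0.93053090; exp(-qT) = 1.00000000
C = S_0 * exp(-qT) * N(d1) - K * exp(-rT) * N(d2)
N(d1) = 0.65379967; N(d2) = 0.58384956
C = 55.2100 * 1.00000000 * 0.65379967 - 56.1100 * 0.93053090 * 0.58384956 = 5.6123

Answer: Price = 5.6123


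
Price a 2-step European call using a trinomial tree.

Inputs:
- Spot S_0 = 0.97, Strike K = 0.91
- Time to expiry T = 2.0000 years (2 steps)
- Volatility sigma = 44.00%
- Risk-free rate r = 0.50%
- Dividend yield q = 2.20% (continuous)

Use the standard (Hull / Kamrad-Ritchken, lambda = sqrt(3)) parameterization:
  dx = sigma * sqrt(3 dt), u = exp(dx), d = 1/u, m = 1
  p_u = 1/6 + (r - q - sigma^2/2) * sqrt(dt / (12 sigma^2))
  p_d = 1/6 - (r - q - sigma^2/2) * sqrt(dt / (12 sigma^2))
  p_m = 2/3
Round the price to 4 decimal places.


Answer: Price = V(0,0) = 0.2007

Derivation:
dt = T/N = 1.000000; dx = sigma*sqrt(3*dt) = 0.762102
u = exp(dx) = 2.142776; d = 1/u = 0.466684
p_u = 0.092005, p_m = 0.666667, p_d = 0.241329
Discount per step: exp(-r*dt) = 0.995012
Stock lattice S(k, j) with j the centered position index:
  k=0: S(0,+0) = 0.9700
  k=1: S(1,-1) = 0.4527; S(1,+0) = 0.9700; S(1,+1) = 2.0785
  k=2: S(2,-2) = 0.2113; S(2,-1) = 0.4527; S(2,+0) = 0.9700; S(2,+1) = 2.0785; S(2,+2) = 4.4537
Terminal payoffs V(N, j) = max(S_T - K, 0):
  V(2,-2) = 0.000000; V(2,-1) = 0.000000; V(2,+0) = 0.060000; V(2,+1) = 1.168493; V(2,+2) = 3.543746
Backward induction: V(k, j) = exp(-r*dt) * [p_u * V(k+1, j+1) + p_m * V(k+1, j) + p_d * V(k+1, j-1)]
  V(1,-1) = exp(-r*dt) * [p_u*0.060000 + p_m*0.000000 + p_d*0.000000] = 0.005493
  V(1,+0) = exp(-r*dt) * [p_u*1.168493 + p_m*0.060000 + p_d*0.000000] = 0.146771
  V(1,+1) = exp(-r*dt) * [p_u*3.543746 + p_m*1.168493 + p_d*0.060000] = 1.113933
  V(0,+0) = exp(-r*dt) * [p_u*1.113933 + p_m*0.146771 + p_d*0.005493] = 0.200654


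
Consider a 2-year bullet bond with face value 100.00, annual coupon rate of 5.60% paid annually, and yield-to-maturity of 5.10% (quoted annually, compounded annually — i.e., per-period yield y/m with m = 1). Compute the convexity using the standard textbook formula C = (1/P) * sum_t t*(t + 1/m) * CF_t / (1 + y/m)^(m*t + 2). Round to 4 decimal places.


Answer: Convexity = 5.2407

Derivation:
Coupon per period c = face * coupon_rate / m = 5.600000
Periods per year m = 1; per-period yield y/m = 0.051000
Number of cashflows N = 2
Cashflows (t years, CF_t, discount factor 1/(1+y/m)^(m*t), PV):
  t = 1.0000: CF_t = 5.600000, DF = 0.951475, PV = 5.328259
  t = 2.0000: CF_t = 105.600000, DF = 0.905304, PV = 95.600131
Price P = sum_t PV_t = 100.928390
Convexity numerator sum_t t*(t + 1/m) * CF_t / (1+y/m)^(m*t + 2):
  t = 1.0000: term = 9.647391
  t = 2.0000: term = 519.283238
Convexity = (1/P) * sum = 528.930629 / 100.928390 = 5.240653


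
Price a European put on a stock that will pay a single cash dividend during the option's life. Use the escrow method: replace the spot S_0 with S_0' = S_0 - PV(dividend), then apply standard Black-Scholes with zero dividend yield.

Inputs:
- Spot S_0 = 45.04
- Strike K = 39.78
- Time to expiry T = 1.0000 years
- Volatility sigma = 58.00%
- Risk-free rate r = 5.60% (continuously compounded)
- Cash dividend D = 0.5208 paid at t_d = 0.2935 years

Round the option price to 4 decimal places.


Answer: Price = 6.2964

Derivation:
PV(D) = D * exp(-r * t_d) = 0.5208 * 0.98369833 = 0.51231009
S_0' = S_0 - PV(D) = 45.0400 - 0.51231009 = 44.52768991
d1 = (ln(S_0'/K) + (r + sigma^2/2)*T) / (sigma*sqrt(T)) = 0.58094305
d2 = d1 - sigma*sqrt(T) = 0.00094305
exp(-rT) = 0.94553914
N(-d1) = 0.28063942; N(-d2) = 0.49962378
P = K * exp(-rT) * N(-d2) - S_0' * N(-d1) = 39.7800 * 0.94553914 * 0.49962378 - 44.52768991 * 0.28063942 = 6.2964


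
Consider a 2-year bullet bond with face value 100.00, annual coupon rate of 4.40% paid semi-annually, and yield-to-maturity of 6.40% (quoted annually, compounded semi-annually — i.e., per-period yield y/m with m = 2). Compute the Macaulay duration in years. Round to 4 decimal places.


Coupon per period c = face * coupon_rate / m = 2.200000
Periods per year m = 2; per-period yield y/m = 0.032000
Number of cashflows N = 4
Cashflows (t years, CF_t, discount factor 1/(1+y/m)^(m*t), PV):
  t = 0.5000: CF_t = 2.200000, DF = 0.968992, PV = 2.131783
  t = 1.0000: CF_t = 2.200000, DF = 0.938946, PV = 2.065681
  t = 1.5000: CF_t = 2.200000, DF = 0.909831, PV = 2.001629
  t = 2.0000: CF_t = 102.200000, DF = 0.881620, PV = 90.101518
Price P = sum_t PV_t = 96.300611
Macaulay numerator sum_t t * PV_t:
  t * PV_t at t = 0.5000: 1.065891
  t * PV_t at t = 1.0000: 2.065681
  t * PV_t at t = 1.5000: 3.002444
  t * PV_t at t = 2.0000: 180.203035
Macaulay duration D = (sum_t t * PV_t) / P = 186.337052 / 96.300611 = 1.934952

Answer: Macaulay duration = 1.9350 years


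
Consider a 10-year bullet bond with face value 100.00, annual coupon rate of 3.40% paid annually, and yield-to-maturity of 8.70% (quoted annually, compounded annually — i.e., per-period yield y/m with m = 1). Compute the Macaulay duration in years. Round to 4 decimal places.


Coupon per period c = face * coupon_rate / m = 3.400000
Periods per year m = 1; per-period yield y/m = 0.087000
Number of cashflows N = 10
Cashflows (t years, CF_t, discount factor 1/(1+y/m)^(m*t), PV):
  t = 1.0000: CF_t = 3.400000, DF = 0.919963, PV = 3.127875
  t = 2.0000: CF_t = 3.400000, DF = 0.846332, PV = 2.877530
  t = 3.0000: CF_t = 3.400000, DF = 0.778595, PV = 2.647222
  t = 4.0000: CF_t = 3.400000, DF = 0.716278, PV = 2.435346
  t = 5.0000: CF_t = 3.400000, DF = 0.658950, PV = 2.240429
  t = 6.0000: CF_t = 3.400000, DF = 0.606209, PV = 2.061112
  t = 7.0000: CF_t = 3.400000, DF = 0.557690, PV = 1.896147
  t = 8.0000: CF_t = 3.400000, DF = 0.513055, PV = 1.744386
  t = 9.0000: CF_t = 3.400000, DF = 0.471991, PV = 1.604771
  t = 10.0000: CF_t = 103.400000, DF = 0.434215, PV = 44.897804
Price P = sum_t PV_t = 65.532622
Macaulay numerator sum_t t * PV_t:
  t * PV_t at t = 1.0000: 3.127875
  t * PV_t at t = 2.0000: 5.755060
  t * PV_t at t = 3.0000: 7.941665
  t * PV_t at t = 4.0000: 9.741386
  t * PV_t at t = 5.0000: 11.202145
  t * PV_t at t = 6.0000: 12.366674
  t * PV_t at t = 7.0000: 13.273032
  t * PV_t at t = 8.0000: 13.955087
  t * PV_t at t = 9.0000: 14.442937
  t * PV_t at t = 10.0000: 448.978038
Macaulay duration D = (sum_t t * PV_t) / P = 540.783898 / 65.532622 = 8.252133

Answer: Macaulay duration = 8.2521 years


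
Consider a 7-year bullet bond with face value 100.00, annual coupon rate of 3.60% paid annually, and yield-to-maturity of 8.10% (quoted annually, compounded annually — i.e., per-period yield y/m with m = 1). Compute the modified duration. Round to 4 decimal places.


Coupon per period c = face * coupon_rate / m = 3.600000
Periods per year m = 1; per-period yield y/m = 0.081000
Number of cashflows N = 7
Cashflows (t years, CF_t, discount factor 1/(1+y/m)^(m*t), PV):
  t = 1.0000: CF_t = 3.600000, DF = 0.925069, PV = 3.330250
  t = 2.0000: CF_t = 3.600000, DF = 0.855753, PV = 3.080712
  t = 3.0000: CF_t = 3.600000, DF = 0.791631, PV = 2.849872
  t = 4.0000: CF_t = 3.600000, DF = 0.732314, PV = 2.636330
  t = 5.0000: CF_t = 3.600000, DF = 0.677441, PV = 2.438788
  t = 6.0000: CF_t = 3.600000, DF = 0.626680, PV = 2.256048
  t = 7.0000: CF_t = 103.600000, DF = 0.579722, PV = 60.059249
Price P = sum_t PV_t = 76.651249
First compute Macaulay numerator sum_t t * PV_t:
  t * PV_t at t = 1.0000: 3.330250
  t * PV_t at t = 2.0000: 6.161424
  t * PV_t at t = 3.0000: 8.549617
  t * PV_t at t = 4.0000: 10.545319
  t * PV_t at t = 5.0000: 12.193939
  t * PV_t at t = 6.0000: 13.536288
  t * PV_t at t = 7.0000: 420.414743
Macaulay duration D = 474.731581 / 76.651249 = 6.193397
Modified duration = D / (1 + y/m) = 6.193397 / (1 + 0.081000) = 5.729322

Answer: Modified duration = 5.7293


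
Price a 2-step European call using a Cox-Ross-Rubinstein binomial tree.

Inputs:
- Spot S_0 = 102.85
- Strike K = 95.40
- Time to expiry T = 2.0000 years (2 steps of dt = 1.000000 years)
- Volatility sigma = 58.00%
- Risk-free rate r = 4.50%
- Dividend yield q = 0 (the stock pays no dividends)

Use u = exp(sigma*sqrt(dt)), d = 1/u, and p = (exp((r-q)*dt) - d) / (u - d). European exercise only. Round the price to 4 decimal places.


dt = T/N = 1.000000
u = exp(sigma*sqrt(dt)) = 1.786038; d = 1/u = 0.559898
p = (exp((r-q)*dt) - d) / (u - d) = 0.396471
Discount per step: exp(-r*dt) = 0.955997
Stock lattice S(k, i) with i counting down-moves:
  k=0: S(0,0) = 102.8500
  k=1: S(1,0) = 183.6941; S(1,1) = 57.5855
  k=2: S(2,0) = 328.0846; S(2,1) = 102.8500; S(2,2) = 32.2421
Terminal payoffs V(N, i) = max(S_T - K, 0):
  V(2,0) = 232.684637; V(2,1) = 7.450000; V(2,2) = 0.000000
Backward induction: V(k, i) = exp(-r*dt) * [p * V(k+1, i) + (1-p) * V(k+1, i+1)].
  V(1,0) = exp(-r*dt) * [p*232.684637 + (1-p)*7.450000] = 92.491893
  V(1,1) = exp(-r*dt) * [p*7.450000 + (1-p)*0.000000] = 2.823741
  V(0,0) = exp(-r*dt) * [p*92.491893 + (1-p)*2.823741] = 36.686022

Answer: Price = V(0,0) = 36.6860


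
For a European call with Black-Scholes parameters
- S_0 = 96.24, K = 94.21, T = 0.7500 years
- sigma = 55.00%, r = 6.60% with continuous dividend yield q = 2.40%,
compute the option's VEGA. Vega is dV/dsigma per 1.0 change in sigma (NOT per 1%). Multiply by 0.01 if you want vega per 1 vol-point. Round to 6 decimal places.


d1 = 0.3490475786; d2 = -0.1272663935
phi(d1) = 0.3753652829; exp(-qT) = 0.9821610324; exp(-rT) = 0.9517051581
Vega = S * exp(-qT) * phi(d1) * sqrt(T) = 96.2400 * 0.9821610324 * 0.3753652829 * 0.8660254038 = 30.727204

Answer: Vega = 30.727204


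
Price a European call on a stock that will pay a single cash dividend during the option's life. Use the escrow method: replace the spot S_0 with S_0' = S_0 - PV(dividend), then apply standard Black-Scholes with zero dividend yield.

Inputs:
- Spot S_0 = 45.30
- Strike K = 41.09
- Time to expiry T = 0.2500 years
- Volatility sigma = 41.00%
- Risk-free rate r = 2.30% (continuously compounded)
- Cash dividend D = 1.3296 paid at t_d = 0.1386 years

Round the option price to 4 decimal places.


PV(D) = D * exp(-r * t_d) = 1.3296 * 0.99681728 = 1.32536825
S_0' = S_0 - PV(D) = 45.3000 - 1.32536825 = 43.97463175
d1 = (ln(S_0'/K) + (r + sigma^2/2)*T) / (sigma*sqrt(T)) = 0.46151529
d2 = d1 - sigma*sqrt(T) = 0.25651529
exp(-rT) = 0.99426650
N(d1) = 0.67778552; N(d2) = 0.60122351
C = S_0' * N(d1) - K * exp(-rT) * N(d2) = 43.97463175 * 0.67778552 - 41.0900 * 0.99426650 * 0.60122351 = 5.2427

Answer: Price = 5.2427


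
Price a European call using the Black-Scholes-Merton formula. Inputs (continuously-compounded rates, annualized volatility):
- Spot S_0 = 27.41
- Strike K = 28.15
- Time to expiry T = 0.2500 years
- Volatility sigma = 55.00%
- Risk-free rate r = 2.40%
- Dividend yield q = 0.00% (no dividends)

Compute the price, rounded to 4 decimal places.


Answer: Price = 2.7516

Derivation:
d1 = (ln(S/K) + (r - q + 0.5*sigma^2) * T) / (sigma * sqrt(T)) = 0.06244748
d2 = d1 - sigma * sqrt(T) = -0.21255252
exp(-rT) = 0.99401796; exp(-qT) = 1.00000000
C = S_0 * exp(-qT) * N(d1) - K * exp(-rT) * N(d2)
N(d1) = 0.52489676; N(d2) = 0.41583800
C = 27.4100 * 1.00000000 * 0.52489676 - 28.1500 * 0.99401796 * 0.41583800 = 2.7516


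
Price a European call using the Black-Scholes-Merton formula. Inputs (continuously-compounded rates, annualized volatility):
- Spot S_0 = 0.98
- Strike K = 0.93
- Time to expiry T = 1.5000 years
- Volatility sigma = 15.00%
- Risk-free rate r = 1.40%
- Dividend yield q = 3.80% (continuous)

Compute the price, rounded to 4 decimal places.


Answer: Price = 0.0750

Derivation:
d1 = (ln(S/K) + (r - q + 0.5*sigma^2) * T) / (sigma * sqrt(T)) = 0.18095189
d2 = d1 - sigma * sqrt(T) = -0.00275984
exp(-rT) = 0.97921896; exp(-qT) = 0.94459407
C = S_0 * exp(-qT) * N(d1) - K * exp(-rT) * N(d2)
N(d1) = 0.57179733; N(d2) = 0.49889899
C = 0.9800 * 0.94459407 * 0.57179733 - 0.9300 * 0.97921896 * 0.49889899 = 0.0750
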